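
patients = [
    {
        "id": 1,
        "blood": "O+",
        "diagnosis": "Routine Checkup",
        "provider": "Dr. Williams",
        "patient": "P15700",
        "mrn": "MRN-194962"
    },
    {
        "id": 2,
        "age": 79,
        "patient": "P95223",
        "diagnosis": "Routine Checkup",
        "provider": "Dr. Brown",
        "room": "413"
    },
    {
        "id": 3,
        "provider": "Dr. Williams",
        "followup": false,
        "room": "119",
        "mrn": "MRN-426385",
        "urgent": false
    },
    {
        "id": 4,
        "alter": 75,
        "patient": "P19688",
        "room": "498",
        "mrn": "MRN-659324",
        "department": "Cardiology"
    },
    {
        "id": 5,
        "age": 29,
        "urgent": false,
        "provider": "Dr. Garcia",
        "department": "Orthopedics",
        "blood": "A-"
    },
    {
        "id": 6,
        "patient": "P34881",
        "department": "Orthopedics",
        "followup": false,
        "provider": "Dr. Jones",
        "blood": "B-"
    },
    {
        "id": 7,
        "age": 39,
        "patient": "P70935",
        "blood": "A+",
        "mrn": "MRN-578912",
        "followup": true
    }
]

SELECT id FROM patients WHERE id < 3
[1, 2]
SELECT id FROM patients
[1, 2, 3, 4, 5, 6, 7]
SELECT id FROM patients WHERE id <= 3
[1, 2, 3]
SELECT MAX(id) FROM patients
7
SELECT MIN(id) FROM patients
1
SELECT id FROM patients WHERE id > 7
[]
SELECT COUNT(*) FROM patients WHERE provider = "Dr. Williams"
2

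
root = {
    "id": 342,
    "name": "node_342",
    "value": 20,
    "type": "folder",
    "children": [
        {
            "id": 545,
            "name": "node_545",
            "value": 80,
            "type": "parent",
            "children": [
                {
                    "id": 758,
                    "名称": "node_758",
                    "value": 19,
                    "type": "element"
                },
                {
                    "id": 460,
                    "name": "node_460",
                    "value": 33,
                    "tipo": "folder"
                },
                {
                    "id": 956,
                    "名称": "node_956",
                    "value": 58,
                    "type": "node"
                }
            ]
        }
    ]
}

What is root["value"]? 20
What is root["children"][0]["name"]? "node_545"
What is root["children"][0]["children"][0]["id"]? 758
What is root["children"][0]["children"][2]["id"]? 956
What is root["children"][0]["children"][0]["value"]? 19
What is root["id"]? 342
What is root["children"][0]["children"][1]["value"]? 33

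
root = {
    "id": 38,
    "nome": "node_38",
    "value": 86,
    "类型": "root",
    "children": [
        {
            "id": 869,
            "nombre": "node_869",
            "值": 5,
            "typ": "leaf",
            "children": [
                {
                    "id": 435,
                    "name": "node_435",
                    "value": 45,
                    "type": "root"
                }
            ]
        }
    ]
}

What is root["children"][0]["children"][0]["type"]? "root"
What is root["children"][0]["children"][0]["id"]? 435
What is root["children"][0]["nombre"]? "node_869"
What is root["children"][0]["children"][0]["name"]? "node_435"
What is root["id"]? 38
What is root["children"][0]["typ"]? "leaf"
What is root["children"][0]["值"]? 5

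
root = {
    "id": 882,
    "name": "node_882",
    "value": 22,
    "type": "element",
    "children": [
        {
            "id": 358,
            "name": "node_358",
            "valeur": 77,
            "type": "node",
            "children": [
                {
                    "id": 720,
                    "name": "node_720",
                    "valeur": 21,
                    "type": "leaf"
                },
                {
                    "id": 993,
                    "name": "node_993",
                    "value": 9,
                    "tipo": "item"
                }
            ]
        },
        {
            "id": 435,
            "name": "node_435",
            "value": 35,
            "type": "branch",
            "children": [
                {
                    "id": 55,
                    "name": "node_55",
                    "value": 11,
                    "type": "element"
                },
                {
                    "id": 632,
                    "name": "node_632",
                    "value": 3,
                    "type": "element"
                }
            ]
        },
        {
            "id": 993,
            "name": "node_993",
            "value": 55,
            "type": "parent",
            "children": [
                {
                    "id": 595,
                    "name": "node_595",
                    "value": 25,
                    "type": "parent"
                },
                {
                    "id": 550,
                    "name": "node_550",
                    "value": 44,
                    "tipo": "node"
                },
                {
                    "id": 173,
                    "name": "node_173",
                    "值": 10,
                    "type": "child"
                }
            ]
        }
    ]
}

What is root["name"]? "node_882"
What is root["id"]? 882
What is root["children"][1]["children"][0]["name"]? "node_55"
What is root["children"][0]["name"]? "node_358"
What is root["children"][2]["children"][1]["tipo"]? "node"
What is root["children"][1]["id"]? 435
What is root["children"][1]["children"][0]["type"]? "element"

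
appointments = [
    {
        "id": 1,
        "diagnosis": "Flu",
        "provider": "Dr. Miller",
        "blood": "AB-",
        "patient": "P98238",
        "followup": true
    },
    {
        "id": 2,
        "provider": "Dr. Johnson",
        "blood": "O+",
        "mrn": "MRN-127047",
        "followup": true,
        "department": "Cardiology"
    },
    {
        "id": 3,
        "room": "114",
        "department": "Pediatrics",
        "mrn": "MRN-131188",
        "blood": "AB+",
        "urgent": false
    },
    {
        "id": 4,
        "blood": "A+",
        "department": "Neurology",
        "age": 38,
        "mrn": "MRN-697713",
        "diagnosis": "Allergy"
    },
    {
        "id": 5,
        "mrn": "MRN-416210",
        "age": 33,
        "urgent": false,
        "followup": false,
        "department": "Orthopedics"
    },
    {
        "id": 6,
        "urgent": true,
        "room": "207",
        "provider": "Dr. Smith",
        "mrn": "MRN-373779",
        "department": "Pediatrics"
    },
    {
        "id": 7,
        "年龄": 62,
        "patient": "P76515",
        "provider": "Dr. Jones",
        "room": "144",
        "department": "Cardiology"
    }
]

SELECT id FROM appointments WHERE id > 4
[5, 6, 7]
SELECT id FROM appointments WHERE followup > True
[]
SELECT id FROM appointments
[1, 2, 3, 4, 5, 6, 7]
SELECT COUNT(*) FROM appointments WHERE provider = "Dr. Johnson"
1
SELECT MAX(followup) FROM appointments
True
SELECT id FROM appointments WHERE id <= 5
[1, 2, 3, 4, 5]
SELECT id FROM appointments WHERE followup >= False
[1, 2, 5]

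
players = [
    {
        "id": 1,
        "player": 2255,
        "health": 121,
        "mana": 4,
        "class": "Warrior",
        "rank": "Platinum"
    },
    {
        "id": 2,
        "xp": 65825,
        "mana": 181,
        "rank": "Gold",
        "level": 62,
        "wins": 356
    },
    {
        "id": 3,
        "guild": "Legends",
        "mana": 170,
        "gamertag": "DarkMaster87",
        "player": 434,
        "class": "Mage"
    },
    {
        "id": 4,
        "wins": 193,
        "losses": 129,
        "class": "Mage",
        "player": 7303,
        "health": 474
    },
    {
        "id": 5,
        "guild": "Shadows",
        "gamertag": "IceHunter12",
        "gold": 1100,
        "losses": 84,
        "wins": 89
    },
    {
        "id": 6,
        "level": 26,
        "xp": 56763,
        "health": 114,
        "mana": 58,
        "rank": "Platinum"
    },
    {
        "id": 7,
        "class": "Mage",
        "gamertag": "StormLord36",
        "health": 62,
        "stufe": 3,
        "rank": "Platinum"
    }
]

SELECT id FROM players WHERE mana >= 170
[2, 3]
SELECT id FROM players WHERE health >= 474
[4]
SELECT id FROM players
[1, 2, 3, 4, 5, 6, 7]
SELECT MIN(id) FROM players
1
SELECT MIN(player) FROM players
434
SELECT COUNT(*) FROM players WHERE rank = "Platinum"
3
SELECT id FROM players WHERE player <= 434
[3]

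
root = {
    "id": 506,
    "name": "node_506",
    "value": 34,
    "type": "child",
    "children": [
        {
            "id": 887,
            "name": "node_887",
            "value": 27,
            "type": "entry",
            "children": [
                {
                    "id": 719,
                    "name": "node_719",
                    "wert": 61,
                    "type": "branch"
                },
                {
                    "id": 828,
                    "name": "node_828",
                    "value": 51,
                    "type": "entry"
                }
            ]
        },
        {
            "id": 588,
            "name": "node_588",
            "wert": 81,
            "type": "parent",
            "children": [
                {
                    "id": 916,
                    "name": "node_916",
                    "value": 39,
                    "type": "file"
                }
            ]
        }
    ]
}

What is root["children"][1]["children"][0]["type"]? "file"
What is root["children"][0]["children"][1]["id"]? 828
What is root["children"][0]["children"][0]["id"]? 719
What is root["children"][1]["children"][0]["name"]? "node_916"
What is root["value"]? 34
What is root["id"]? 506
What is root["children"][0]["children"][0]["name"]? "node_719"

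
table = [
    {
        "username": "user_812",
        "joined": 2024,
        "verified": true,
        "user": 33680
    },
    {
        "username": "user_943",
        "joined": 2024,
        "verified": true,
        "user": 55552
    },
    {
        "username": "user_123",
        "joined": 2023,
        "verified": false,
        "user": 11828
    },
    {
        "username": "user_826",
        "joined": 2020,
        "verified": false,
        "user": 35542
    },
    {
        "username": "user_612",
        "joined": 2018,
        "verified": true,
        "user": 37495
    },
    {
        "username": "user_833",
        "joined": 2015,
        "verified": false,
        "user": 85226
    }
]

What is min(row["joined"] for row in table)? 2015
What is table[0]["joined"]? 2024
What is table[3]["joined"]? 2020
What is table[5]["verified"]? False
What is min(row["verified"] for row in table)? False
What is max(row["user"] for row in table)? 85226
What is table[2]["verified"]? False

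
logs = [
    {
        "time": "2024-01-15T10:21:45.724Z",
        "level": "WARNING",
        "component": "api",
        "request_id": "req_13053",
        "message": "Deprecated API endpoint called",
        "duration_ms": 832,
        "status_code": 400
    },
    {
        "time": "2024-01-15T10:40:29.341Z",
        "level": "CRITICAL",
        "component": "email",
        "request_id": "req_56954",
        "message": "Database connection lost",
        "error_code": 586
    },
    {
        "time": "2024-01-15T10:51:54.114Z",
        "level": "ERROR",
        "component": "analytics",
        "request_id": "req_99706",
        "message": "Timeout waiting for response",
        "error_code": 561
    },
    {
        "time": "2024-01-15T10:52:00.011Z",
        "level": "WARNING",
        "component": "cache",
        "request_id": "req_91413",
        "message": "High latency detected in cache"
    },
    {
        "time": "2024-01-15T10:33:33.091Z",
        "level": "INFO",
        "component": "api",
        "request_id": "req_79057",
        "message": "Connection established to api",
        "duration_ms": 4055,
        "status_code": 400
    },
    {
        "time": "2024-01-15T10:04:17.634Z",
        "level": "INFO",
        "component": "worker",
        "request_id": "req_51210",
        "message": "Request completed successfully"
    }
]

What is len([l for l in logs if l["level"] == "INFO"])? 2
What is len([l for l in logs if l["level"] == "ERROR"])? 1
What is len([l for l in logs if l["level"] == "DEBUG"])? 0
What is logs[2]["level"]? "ERROR"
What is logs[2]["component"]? "analytics"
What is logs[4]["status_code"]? 400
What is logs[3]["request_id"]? "req_91413"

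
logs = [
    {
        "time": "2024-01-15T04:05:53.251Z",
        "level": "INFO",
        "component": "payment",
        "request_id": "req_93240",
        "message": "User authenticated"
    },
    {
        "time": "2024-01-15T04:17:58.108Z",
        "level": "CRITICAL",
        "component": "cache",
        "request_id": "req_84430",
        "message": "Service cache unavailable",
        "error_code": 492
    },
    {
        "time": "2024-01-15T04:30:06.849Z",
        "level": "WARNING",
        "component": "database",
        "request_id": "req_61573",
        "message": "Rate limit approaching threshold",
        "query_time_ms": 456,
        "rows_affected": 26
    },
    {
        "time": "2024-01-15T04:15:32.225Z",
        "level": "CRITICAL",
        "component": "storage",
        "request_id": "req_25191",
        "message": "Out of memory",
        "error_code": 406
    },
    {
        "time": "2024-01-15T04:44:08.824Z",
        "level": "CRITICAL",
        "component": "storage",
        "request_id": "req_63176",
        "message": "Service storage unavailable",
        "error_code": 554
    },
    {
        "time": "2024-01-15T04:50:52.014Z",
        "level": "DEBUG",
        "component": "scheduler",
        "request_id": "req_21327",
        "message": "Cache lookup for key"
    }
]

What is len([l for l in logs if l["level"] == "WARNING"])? 1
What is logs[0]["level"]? "INFO"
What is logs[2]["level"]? "WARNING"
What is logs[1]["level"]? "CRITICAL"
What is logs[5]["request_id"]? "req_21327"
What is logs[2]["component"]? "database"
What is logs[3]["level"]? "CRITICAL"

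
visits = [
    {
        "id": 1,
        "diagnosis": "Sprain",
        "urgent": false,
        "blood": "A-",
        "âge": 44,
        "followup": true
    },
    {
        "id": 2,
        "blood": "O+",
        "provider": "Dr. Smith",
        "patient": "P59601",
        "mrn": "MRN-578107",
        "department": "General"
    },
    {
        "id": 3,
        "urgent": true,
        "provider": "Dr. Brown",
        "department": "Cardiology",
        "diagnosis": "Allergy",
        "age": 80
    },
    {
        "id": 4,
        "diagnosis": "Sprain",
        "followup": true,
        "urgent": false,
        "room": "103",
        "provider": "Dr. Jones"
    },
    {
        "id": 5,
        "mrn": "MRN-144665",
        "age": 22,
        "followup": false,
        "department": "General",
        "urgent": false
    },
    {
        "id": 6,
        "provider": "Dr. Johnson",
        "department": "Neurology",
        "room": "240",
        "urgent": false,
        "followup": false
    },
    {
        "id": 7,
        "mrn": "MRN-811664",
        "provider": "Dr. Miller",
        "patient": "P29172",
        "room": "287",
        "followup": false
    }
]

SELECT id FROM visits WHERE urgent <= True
[1, 3, 4, 5, 6]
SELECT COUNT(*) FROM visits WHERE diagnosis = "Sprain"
2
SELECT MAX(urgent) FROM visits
True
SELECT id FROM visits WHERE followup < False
[]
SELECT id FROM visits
[1, 2, 3, 4, 5, 6, 7]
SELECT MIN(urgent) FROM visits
False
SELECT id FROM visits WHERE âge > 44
[]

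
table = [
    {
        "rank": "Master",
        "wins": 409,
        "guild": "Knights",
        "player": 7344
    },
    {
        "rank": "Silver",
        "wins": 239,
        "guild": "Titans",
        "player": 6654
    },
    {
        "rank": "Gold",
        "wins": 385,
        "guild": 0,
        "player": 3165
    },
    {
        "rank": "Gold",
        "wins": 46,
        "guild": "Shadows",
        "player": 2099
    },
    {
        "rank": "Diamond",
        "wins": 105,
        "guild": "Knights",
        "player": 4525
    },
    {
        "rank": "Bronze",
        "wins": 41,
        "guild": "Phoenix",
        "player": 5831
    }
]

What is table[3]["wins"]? 46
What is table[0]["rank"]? "Master"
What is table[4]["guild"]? "Knights"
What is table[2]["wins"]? 385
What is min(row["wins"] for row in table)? 41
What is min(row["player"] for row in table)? 2099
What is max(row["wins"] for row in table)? 409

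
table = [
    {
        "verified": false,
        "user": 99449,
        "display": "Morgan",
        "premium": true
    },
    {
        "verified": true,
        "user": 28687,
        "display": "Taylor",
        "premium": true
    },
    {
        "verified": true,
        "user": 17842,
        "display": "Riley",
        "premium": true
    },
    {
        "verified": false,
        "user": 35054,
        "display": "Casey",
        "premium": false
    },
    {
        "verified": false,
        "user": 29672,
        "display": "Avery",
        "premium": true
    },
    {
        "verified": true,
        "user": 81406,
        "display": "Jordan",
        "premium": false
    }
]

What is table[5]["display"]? "Jordan"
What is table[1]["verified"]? True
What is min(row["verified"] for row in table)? False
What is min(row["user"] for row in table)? 17842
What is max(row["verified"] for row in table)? True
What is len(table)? 6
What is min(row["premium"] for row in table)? False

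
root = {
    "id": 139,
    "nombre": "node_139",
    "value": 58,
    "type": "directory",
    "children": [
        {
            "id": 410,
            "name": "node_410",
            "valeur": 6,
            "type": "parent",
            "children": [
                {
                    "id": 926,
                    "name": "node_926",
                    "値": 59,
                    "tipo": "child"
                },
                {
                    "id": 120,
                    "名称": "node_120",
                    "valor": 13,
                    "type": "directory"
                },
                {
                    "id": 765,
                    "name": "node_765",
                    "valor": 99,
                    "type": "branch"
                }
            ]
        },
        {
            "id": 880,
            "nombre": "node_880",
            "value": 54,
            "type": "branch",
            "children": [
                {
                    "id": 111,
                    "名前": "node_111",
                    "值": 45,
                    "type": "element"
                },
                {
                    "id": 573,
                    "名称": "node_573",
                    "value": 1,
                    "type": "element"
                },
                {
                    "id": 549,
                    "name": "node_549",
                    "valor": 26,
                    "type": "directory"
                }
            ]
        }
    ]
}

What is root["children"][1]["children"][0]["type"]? "element"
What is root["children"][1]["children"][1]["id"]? 573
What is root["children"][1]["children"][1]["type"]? "element"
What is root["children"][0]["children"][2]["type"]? "branch"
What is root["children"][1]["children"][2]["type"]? "directory"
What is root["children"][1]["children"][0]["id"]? 111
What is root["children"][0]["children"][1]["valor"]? 13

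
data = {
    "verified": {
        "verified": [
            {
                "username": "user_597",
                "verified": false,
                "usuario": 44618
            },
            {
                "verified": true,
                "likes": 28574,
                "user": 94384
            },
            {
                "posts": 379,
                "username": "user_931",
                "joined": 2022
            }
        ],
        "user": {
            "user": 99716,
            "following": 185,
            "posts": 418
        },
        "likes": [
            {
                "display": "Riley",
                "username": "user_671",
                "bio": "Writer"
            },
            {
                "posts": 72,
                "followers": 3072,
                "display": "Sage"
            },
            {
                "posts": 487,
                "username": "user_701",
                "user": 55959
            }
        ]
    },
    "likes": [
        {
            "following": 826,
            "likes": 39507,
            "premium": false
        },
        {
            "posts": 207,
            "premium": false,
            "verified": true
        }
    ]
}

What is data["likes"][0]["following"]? 826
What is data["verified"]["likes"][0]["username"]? "user_671"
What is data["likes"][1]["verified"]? True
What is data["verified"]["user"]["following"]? 185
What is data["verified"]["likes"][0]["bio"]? "Writer"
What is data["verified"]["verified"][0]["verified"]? False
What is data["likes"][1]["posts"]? 207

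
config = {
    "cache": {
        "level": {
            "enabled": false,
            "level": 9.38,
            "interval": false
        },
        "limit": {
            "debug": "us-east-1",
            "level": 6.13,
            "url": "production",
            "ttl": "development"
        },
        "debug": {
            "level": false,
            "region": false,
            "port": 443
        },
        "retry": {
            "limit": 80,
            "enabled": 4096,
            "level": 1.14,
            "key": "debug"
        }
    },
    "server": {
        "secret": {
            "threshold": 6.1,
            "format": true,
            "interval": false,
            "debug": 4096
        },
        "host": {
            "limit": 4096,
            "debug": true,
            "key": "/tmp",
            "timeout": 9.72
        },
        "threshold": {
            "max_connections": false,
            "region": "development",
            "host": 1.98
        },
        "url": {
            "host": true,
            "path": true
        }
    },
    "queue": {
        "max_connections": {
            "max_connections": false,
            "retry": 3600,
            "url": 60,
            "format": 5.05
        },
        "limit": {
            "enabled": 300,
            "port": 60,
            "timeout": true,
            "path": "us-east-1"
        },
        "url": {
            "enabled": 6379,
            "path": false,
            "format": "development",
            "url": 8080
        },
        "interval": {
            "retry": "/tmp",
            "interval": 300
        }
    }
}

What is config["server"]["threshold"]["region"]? "development"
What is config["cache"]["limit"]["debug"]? "us-east-1"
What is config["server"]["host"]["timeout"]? 9.72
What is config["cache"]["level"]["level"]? 9.38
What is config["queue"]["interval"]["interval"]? 300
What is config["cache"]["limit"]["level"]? 6.13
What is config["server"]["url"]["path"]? True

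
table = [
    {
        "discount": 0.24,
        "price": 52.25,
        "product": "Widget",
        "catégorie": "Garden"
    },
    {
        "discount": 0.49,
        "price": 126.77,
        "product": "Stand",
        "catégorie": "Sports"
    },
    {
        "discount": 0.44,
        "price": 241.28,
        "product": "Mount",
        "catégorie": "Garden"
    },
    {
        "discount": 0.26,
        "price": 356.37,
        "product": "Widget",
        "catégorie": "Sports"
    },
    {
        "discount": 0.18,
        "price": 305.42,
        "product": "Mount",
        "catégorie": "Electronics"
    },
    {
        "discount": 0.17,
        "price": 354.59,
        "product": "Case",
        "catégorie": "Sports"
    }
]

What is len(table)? 6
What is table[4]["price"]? 305.42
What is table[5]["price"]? 354.59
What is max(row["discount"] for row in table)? 0.49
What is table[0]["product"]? "Widget"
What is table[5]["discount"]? 0.17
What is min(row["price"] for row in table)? 52.25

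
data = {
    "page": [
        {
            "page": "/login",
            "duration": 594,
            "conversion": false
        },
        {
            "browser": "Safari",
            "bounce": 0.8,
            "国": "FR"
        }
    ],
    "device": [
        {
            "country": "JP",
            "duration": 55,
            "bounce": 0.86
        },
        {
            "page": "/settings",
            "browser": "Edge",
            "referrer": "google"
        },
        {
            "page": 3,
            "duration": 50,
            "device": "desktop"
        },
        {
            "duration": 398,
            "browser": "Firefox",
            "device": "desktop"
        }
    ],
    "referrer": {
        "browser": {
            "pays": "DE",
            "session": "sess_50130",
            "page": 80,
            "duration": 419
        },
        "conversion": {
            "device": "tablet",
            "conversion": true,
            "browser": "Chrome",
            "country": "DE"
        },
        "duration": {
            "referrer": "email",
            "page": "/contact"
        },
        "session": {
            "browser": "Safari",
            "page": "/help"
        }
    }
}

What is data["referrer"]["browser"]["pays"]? "DE"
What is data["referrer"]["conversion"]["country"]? "DE"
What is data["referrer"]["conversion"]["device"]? "tablet"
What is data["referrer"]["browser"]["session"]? "sess_50130"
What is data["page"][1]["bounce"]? 0.8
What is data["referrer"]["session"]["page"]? "/help"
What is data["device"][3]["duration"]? 398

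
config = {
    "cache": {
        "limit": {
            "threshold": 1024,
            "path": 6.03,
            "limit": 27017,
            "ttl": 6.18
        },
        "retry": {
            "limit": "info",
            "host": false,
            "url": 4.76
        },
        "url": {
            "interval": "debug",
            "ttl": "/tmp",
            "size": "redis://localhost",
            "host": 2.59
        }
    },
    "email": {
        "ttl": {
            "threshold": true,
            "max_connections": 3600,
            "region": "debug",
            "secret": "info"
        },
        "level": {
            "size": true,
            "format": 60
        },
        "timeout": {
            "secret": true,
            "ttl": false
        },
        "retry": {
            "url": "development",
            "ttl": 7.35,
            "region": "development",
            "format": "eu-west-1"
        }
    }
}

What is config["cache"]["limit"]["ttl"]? 6.18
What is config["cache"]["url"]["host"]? 2.59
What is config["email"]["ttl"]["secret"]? "info"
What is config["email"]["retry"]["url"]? "development"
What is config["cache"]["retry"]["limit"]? "info"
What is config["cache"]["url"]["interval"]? "debug"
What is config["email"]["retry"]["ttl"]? 7.35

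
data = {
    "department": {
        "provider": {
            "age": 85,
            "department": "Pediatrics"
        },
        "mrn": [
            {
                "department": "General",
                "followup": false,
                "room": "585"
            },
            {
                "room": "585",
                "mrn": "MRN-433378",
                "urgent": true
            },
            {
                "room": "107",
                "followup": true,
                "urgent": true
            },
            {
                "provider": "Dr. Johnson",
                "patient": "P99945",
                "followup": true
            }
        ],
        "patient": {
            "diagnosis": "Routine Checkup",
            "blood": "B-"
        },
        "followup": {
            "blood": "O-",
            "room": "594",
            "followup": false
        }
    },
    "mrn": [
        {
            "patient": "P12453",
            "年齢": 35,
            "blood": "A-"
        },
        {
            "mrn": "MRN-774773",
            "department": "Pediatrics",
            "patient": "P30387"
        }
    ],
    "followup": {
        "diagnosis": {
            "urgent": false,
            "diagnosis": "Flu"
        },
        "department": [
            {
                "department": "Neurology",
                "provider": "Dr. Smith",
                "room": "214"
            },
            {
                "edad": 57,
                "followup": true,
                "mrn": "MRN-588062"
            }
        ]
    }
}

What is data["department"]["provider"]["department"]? "Pediatrics"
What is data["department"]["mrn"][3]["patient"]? "P99945"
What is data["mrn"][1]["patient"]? "P30387"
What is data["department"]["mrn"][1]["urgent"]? True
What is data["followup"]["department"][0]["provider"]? "Dr. Smith"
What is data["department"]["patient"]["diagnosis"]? "Routine Checkup"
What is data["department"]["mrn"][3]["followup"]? True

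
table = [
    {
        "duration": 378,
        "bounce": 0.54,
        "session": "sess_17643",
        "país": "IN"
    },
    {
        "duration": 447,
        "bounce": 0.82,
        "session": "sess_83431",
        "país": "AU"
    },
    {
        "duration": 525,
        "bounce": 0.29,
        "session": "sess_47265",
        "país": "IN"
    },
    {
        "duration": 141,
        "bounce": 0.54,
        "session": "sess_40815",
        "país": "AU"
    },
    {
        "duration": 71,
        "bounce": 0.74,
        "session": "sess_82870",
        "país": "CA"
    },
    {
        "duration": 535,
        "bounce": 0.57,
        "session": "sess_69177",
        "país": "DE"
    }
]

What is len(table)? 6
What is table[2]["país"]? "IN"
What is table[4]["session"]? "sess_82870"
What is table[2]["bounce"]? 0.29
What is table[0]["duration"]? 378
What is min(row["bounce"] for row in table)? 0.29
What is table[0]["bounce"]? 0.54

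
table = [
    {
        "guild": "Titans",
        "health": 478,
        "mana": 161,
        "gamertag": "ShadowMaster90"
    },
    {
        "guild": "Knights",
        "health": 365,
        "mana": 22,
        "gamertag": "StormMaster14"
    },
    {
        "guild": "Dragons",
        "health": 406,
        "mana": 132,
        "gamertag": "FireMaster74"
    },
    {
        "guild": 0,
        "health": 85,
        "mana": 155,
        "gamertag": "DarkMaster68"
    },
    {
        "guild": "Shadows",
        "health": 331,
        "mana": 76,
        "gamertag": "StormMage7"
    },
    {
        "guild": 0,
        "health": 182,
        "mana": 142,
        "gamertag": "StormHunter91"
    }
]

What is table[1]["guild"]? "Knights"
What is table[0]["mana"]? 161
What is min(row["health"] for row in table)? 85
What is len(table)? 6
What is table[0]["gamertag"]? "ShadowMaster90"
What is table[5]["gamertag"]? "StormHunter91"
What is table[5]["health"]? 182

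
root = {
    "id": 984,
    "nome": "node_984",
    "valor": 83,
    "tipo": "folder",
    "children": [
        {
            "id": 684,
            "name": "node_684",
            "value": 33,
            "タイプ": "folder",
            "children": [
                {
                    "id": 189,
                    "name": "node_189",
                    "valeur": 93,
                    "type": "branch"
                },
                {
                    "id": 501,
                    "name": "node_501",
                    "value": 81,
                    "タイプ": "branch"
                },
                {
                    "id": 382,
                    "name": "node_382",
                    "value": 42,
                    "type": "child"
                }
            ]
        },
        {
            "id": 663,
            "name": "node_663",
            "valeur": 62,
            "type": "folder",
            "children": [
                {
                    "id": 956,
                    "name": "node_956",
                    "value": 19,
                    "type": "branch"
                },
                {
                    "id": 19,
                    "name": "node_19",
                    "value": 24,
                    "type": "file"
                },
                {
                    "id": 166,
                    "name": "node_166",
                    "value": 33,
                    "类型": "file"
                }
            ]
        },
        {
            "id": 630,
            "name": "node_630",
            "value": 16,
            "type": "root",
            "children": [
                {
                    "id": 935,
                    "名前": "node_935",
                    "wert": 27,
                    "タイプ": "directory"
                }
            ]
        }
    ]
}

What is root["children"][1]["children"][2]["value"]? 33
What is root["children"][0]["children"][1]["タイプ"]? "branch"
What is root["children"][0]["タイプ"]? "folder"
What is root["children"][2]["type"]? "root"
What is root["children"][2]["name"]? "node_630"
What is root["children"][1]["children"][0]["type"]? "branch"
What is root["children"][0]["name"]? "node_684"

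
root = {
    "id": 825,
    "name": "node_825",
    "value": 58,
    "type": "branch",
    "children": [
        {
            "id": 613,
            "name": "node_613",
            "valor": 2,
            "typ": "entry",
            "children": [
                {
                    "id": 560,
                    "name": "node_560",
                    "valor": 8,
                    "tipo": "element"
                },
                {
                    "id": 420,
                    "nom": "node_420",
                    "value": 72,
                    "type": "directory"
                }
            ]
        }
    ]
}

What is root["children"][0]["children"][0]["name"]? "node_560"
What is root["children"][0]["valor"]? 2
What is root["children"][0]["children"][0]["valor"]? 8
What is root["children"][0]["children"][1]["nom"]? "node_420"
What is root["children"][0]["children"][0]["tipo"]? "element"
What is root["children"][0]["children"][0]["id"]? 560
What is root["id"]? 825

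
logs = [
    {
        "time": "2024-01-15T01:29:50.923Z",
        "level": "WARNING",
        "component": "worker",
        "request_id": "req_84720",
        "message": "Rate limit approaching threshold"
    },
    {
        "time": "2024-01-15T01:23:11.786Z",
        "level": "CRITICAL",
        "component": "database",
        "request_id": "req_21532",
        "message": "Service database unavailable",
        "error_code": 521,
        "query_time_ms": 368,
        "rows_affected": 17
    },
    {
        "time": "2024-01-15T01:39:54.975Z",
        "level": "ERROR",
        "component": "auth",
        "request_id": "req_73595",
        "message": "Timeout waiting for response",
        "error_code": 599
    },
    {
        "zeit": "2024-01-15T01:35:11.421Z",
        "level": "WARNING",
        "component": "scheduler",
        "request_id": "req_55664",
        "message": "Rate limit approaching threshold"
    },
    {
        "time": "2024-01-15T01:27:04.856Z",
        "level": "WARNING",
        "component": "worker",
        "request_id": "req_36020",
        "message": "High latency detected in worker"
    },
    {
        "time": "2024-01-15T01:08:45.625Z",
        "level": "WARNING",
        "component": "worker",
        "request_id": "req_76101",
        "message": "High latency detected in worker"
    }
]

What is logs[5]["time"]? "2024-01-15T01:08:45.625Z"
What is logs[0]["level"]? "WARNING"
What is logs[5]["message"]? "High latency detected in worker"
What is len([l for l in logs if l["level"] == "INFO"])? 0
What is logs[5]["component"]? "worker"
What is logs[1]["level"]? "CRITICAL"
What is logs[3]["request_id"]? "req_55664"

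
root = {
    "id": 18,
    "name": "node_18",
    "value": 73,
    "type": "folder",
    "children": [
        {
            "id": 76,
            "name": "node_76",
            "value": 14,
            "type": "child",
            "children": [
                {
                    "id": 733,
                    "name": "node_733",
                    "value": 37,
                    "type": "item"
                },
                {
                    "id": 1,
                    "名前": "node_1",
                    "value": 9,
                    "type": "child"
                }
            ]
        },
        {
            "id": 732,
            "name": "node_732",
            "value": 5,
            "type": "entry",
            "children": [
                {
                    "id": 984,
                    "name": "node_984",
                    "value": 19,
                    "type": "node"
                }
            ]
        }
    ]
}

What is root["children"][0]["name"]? "node_76"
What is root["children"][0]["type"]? "child"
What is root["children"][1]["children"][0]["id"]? 984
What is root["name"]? "node_18"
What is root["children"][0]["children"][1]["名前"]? "node_1"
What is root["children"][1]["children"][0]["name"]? "node_984"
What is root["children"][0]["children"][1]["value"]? 9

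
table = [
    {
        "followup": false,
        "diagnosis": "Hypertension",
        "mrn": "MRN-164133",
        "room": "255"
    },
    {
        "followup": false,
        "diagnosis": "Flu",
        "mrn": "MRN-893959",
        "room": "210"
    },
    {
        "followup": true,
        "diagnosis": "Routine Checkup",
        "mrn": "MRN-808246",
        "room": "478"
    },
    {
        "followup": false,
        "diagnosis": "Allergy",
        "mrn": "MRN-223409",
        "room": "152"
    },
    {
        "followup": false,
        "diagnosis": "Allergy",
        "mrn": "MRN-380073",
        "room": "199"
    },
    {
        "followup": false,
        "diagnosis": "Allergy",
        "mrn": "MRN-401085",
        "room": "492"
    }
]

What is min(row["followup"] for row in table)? False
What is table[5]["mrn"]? "MRN-401085"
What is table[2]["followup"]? True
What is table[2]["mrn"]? "MRN-808246"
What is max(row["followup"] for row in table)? True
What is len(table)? 6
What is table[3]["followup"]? False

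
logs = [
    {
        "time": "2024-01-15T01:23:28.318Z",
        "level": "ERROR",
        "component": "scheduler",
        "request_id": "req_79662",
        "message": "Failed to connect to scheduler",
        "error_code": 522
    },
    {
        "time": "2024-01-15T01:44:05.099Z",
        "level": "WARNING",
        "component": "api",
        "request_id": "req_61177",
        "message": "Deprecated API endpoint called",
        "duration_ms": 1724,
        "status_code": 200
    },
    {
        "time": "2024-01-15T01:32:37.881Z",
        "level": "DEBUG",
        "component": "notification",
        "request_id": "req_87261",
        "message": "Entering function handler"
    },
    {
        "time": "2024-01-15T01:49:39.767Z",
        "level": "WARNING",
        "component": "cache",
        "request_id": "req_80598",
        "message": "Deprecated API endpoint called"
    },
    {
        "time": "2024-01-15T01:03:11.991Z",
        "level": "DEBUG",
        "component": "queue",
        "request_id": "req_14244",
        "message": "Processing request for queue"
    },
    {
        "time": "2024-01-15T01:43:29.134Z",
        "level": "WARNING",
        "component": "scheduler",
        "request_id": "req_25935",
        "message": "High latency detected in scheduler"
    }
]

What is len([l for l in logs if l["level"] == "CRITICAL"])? 0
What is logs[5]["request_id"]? "req_25935"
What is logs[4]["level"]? "DEBUG"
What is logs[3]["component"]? "cache"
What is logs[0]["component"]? "scheduler"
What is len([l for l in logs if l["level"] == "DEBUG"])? 2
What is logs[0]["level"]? "ERROR"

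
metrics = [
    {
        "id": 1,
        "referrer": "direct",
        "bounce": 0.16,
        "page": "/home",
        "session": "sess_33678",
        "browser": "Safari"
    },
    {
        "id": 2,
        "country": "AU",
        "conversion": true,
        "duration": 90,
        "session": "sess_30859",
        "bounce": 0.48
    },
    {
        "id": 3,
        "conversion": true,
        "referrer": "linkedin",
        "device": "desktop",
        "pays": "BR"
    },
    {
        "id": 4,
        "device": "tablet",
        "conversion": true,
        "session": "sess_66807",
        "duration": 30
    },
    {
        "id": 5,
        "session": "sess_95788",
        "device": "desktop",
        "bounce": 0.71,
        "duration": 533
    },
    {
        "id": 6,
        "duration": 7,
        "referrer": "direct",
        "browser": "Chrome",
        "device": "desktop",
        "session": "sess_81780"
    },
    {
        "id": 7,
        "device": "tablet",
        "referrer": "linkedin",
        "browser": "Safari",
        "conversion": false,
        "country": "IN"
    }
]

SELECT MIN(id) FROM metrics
1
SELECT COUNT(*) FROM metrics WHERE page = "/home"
1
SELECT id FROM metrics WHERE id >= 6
[6, 7]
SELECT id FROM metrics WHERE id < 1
[]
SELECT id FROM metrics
[1, 2, 3, 4, 5, 6, 7]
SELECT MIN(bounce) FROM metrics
0.16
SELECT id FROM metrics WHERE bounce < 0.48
[1]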